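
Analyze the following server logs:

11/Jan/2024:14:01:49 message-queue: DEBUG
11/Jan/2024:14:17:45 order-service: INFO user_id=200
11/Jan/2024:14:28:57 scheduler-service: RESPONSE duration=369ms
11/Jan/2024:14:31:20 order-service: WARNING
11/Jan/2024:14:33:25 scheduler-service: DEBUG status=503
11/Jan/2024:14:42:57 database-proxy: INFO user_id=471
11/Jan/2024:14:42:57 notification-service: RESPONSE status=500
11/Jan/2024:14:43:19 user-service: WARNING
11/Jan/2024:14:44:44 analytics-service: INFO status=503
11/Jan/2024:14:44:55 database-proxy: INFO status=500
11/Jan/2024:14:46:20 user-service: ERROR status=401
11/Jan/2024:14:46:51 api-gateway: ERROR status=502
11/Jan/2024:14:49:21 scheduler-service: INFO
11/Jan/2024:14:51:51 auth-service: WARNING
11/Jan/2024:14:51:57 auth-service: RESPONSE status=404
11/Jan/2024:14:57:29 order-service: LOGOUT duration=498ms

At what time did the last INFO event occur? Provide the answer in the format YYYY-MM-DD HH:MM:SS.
2024-01-11 14:49:21

To find the last event:

1. Filter for all INFO events
2. Sort by timestamp
3. Select the last one
4. Timestamp: 2024-01-11 14:49:21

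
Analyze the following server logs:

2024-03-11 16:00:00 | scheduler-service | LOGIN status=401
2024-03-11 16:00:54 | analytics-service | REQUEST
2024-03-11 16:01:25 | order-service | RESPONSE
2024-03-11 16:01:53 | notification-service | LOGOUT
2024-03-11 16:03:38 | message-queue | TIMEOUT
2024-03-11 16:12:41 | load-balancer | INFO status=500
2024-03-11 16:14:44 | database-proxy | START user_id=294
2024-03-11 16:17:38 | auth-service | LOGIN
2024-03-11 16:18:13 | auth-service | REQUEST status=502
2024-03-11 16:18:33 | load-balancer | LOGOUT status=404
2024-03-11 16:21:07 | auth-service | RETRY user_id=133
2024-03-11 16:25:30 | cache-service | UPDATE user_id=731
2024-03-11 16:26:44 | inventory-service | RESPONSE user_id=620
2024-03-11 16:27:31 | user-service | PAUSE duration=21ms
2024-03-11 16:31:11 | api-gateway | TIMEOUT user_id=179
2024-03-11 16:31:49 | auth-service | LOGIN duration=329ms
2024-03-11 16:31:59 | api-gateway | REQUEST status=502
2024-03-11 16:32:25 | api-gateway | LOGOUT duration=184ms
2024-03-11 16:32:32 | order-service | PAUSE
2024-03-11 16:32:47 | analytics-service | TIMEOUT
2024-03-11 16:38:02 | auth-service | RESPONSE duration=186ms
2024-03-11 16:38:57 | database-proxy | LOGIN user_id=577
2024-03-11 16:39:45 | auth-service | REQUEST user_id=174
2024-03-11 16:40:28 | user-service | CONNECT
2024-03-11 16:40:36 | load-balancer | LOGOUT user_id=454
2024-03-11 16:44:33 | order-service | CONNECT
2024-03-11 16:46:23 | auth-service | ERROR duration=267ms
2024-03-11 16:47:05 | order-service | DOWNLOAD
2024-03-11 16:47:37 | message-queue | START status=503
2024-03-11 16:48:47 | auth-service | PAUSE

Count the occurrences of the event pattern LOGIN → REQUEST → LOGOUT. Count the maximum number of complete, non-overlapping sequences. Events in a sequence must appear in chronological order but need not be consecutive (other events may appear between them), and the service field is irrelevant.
4

To count sequences:

1. Look for pattern: LOGIN → REQUEST → LOGOUT
2. Greedily scan the log in chronological order, matching each sequence element in turn (ignoring service)
3. Each time the full pattern completes, increment the count and restart matching from the next event
4. Complete non-overlapping sequences found: 4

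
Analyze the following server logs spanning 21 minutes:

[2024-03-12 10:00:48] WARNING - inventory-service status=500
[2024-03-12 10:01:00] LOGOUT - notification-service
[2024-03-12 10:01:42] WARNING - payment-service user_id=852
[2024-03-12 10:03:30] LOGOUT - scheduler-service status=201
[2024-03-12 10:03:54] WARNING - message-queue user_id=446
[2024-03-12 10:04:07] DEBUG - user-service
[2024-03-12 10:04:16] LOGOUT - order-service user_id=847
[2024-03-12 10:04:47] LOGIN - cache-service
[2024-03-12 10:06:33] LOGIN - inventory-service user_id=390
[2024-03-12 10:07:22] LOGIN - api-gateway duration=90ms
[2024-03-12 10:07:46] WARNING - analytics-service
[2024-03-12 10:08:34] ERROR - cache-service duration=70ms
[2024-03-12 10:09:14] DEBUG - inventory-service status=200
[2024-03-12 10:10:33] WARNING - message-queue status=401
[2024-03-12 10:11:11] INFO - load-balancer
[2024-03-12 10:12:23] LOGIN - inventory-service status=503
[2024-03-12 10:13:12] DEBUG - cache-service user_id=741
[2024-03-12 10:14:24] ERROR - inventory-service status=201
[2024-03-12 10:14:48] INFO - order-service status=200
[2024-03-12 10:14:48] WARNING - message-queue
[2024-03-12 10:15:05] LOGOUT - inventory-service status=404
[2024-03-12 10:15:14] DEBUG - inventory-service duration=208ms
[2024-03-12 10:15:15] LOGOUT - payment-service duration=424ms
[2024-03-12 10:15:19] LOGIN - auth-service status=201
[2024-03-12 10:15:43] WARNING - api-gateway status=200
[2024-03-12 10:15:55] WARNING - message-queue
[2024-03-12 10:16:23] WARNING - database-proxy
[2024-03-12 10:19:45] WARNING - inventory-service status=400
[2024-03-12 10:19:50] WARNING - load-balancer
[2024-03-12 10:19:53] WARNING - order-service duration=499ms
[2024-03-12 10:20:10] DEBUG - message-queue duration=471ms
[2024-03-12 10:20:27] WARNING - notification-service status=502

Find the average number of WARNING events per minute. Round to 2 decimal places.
0.62

To calculate the rate:

1. Count total WARNING events: 13
2. Total time period: 21 minutes
3. Rate = 13 / 21 = 0.62 events per minute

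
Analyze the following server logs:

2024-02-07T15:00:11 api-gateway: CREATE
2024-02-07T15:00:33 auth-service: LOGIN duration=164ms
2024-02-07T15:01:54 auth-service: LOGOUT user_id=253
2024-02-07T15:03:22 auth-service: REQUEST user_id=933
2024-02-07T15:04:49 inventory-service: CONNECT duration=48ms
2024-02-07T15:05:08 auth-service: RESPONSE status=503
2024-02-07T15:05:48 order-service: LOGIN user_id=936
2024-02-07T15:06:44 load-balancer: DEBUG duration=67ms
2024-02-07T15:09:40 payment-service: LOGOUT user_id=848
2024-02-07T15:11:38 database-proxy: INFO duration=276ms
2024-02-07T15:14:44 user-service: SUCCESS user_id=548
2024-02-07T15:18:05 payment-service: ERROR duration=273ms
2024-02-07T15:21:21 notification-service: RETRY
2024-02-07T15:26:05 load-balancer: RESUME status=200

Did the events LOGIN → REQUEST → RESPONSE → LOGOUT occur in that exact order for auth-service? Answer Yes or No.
No

To verify sequence order:

1. Find all events in sequence LOGIN → REQUEST → RESPONSE → LOGOUT for auth-service
2. Extract their timestamps
3. Check if timestamps are in ascending order
4. Result: No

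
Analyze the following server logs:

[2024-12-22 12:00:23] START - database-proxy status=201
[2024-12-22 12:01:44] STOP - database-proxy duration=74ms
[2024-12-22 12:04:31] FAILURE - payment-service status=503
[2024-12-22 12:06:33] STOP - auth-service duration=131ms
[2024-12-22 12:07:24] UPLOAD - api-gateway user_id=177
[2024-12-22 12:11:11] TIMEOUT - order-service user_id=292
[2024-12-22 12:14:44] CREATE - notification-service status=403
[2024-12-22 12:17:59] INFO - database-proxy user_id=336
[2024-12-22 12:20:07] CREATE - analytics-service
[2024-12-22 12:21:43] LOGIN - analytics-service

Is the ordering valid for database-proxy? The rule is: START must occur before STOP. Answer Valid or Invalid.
Valid

To validate ordering:

1. Required order: START → STOP
2. Rule: START must occur before STOP
3. Check actual order of events for database-proxy
4. Result: Valid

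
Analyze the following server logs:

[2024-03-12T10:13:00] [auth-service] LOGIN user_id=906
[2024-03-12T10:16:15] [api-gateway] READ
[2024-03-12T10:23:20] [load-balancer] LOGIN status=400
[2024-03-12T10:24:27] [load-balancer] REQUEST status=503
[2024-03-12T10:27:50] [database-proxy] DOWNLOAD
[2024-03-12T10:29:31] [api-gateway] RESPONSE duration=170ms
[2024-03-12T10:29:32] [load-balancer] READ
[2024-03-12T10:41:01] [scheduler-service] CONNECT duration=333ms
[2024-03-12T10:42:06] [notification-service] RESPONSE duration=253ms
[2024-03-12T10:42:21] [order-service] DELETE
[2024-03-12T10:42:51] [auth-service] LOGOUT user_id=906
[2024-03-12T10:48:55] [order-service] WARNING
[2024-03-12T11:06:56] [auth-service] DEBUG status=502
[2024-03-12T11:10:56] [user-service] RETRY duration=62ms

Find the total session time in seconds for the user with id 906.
1791

To calculate session duration:

1. Find LOGIN event for user_id=906: 2024-03-12T10:13:00
2. Find LOGOUT event for user_id=906: 2024-03-12T10:42:51
3. Session duration: 2024-03-12T10:42:51 - 2024-03-12T10:13:00 = 1791 seconds (29 minutes)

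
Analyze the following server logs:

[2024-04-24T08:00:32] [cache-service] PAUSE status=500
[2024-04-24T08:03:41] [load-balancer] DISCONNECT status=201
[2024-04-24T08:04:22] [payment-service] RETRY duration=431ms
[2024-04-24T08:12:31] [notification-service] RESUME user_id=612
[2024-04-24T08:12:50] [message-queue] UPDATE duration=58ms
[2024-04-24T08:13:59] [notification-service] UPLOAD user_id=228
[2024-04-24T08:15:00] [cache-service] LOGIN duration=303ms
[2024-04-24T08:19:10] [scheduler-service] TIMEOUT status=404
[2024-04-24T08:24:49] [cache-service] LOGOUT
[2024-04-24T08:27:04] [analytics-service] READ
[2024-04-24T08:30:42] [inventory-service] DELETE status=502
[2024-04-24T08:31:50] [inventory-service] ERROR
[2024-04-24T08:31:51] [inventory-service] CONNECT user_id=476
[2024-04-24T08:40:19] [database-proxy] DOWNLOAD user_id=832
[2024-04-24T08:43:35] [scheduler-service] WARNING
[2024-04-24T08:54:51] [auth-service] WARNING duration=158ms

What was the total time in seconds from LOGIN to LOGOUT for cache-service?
589

To calculate state duration:

1. Find LOGIN event for cache-service: 2024-04-24T08:15:00
2. Find LOGOUT event for cache-service: 2024-04-24T08:24:49
3. Calculate duration: 2024-04-24T08:24:49 - 2024-04-24T08:15:00 = 589 seconds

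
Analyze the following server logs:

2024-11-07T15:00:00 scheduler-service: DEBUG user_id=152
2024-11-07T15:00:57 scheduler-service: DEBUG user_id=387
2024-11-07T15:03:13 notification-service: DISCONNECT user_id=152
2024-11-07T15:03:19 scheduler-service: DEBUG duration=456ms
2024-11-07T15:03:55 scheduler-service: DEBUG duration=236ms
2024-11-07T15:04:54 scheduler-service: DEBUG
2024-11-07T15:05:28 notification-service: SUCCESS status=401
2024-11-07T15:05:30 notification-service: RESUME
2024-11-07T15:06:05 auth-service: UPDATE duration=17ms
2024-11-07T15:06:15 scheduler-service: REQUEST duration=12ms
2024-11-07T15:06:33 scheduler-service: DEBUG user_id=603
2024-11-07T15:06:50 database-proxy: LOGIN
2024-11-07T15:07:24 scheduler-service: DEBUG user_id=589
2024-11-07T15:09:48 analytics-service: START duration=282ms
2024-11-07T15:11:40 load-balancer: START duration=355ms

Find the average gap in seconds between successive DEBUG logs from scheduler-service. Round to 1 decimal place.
74.0

To calculate average interval:

1. Find all DEBUG events for scheduler-service in order
2. Calculate time gaps between consecutive events
3. Compute mean of gaps: 444 / 6 = 74.0 seconds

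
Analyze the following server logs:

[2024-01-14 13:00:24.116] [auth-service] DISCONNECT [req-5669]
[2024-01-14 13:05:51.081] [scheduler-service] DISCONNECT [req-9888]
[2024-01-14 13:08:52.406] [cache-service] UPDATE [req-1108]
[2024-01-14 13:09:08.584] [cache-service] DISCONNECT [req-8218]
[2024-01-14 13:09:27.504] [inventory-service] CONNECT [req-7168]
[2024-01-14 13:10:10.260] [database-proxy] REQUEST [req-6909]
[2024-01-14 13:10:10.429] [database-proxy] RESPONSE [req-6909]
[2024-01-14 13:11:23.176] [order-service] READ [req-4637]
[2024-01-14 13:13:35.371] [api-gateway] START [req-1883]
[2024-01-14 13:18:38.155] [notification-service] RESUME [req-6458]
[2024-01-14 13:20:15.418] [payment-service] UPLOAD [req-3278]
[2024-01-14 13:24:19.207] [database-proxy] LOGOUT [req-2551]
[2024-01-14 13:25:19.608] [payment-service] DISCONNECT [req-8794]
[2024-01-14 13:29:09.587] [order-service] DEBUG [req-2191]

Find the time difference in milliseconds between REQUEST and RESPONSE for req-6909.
169

To calculate latency:

1. Find REQUEST with id req-6909: 2024-01-14 13:10:10.260
2. Find RESPONSE with id req-6909: 2024-01-14 13:10:10.429
3. Latency: 2024-01-14 13:10:10.429 - 2024-01-14 13:10:10.260 = 169ms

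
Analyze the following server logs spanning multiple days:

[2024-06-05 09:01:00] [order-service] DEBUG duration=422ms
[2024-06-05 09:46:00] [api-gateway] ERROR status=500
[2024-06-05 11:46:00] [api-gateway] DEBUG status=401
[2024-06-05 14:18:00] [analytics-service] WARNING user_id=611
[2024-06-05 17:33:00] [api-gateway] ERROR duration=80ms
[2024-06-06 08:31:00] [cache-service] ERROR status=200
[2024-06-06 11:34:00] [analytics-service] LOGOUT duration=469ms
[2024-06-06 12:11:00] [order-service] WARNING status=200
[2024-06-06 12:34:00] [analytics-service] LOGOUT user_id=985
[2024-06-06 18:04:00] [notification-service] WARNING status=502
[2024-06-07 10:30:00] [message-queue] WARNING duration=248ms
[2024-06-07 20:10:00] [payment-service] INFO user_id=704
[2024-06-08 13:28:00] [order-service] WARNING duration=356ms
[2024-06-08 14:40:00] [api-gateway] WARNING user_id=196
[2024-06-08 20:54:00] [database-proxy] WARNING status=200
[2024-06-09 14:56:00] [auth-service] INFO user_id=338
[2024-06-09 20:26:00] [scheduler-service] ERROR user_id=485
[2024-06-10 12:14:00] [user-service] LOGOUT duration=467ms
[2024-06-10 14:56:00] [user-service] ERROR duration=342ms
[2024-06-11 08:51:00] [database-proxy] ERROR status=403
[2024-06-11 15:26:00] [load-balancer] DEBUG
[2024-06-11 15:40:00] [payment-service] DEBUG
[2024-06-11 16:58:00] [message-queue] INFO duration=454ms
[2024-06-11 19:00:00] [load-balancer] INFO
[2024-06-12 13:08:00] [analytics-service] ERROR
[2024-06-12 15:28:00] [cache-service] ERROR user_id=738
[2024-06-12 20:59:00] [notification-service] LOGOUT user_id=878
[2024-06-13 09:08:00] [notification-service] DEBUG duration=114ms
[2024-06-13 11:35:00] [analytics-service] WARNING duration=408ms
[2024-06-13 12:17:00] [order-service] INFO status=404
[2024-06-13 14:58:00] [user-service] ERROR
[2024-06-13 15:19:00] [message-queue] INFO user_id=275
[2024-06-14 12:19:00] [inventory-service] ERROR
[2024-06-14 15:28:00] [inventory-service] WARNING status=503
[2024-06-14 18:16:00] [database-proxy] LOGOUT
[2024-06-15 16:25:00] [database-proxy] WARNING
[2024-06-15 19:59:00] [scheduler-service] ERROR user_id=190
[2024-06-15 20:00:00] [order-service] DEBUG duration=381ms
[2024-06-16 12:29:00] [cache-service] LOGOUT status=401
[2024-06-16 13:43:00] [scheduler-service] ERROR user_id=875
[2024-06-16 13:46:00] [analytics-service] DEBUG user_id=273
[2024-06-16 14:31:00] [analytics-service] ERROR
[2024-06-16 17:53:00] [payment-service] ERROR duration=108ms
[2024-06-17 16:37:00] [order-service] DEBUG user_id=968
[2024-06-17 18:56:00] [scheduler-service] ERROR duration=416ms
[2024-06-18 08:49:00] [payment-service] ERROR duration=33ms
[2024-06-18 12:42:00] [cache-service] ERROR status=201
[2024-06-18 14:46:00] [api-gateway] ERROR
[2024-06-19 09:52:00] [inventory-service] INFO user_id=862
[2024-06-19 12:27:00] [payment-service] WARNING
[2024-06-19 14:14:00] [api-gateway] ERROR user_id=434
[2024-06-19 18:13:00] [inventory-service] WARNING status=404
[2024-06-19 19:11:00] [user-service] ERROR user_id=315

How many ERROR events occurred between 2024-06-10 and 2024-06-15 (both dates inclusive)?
7

To filter by date range:

1. Date range: 2024-06-10 through 2024-06-15, both dates inclusive
2. Filter for ERROR events whose date falls in this range
3. Count matching events: 7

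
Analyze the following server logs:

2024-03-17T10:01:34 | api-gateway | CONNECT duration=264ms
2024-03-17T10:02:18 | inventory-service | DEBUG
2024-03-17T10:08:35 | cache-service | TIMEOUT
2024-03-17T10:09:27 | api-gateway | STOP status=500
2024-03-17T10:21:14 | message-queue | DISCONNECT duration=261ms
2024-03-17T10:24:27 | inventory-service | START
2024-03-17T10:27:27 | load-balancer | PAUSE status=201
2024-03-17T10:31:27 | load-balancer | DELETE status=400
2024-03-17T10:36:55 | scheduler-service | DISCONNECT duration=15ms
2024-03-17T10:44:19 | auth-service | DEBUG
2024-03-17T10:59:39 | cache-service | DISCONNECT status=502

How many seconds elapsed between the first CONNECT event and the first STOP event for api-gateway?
473

To find the time between events:

1. Locate the first CONNECT event for api-gateway: 2024-03-17T10:01:34
2. Locate the first STOP event for api-gateway: 2024-03-17T10:09:27
3. Calculate the difference: 2024-03-17T10:09:27 - 2024-03-17T10:01:34 = 473 seconds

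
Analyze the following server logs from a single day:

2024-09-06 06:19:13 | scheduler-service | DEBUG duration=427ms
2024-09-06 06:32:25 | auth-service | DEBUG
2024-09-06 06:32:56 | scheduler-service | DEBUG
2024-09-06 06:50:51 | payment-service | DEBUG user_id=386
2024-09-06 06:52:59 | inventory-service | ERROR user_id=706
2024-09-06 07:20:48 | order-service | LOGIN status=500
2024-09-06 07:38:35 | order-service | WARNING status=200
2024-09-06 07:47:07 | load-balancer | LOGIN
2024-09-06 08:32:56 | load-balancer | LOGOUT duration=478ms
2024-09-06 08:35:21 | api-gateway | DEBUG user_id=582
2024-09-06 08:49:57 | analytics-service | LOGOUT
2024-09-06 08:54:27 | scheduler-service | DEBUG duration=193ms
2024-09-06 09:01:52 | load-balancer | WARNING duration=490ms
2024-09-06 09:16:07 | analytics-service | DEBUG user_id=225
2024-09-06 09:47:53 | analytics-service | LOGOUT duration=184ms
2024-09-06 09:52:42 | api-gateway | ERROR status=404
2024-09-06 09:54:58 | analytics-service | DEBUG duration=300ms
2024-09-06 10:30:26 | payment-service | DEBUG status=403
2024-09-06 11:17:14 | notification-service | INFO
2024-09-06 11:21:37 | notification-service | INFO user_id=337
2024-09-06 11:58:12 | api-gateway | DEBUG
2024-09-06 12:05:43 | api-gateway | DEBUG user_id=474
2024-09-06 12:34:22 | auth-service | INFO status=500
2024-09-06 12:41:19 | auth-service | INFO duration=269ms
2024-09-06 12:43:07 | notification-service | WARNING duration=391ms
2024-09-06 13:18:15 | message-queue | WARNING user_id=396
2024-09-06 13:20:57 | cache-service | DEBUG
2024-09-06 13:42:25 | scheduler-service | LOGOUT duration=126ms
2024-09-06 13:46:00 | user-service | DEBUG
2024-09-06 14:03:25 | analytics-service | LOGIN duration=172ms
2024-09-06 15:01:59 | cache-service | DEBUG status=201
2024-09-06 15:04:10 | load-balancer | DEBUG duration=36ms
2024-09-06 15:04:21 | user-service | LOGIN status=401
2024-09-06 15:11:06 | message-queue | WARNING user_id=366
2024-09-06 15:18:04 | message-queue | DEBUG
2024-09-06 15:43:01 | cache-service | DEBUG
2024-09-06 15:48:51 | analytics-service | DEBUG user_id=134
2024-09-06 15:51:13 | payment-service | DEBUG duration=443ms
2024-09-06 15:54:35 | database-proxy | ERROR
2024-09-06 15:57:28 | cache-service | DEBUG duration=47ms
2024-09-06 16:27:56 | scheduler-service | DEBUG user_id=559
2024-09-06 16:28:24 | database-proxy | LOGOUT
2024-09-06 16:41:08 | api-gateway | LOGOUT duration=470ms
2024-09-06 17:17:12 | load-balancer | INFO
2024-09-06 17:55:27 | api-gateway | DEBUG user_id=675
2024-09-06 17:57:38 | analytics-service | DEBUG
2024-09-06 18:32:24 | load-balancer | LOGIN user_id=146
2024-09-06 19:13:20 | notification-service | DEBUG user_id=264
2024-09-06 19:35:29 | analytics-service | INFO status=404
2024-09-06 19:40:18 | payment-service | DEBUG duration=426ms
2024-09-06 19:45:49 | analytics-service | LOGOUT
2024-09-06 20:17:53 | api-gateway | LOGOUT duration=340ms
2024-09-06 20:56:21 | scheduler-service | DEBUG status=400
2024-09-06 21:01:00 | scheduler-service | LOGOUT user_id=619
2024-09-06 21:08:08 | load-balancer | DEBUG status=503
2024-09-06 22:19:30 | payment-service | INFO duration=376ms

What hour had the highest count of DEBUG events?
15

To find the peak hour:

1. Group all DEBUG events by hour
2. Count events in each hour
3. Find hour with maximum count
4. Peak hour: 15 (with 7 events)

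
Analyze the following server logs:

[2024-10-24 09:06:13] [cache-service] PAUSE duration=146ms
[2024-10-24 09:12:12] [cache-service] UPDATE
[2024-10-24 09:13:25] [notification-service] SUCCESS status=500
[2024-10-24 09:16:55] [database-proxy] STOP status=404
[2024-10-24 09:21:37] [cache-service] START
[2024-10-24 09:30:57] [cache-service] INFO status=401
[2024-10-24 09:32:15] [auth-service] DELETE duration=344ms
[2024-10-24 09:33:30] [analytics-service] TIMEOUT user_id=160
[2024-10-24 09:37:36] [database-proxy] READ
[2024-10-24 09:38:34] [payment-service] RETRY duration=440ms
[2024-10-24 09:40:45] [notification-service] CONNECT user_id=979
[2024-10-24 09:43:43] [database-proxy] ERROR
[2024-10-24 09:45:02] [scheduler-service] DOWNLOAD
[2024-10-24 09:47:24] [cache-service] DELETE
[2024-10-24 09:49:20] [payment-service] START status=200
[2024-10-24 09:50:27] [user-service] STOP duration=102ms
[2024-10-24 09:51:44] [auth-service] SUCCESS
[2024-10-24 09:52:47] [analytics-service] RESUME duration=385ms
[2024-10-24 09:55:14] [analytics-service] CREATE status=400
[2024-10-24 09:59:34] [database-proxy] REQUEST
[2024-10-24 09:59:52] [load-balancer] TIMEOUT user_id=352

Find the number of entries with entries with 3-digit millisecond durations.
5

To find matching entries:

1. Pattern to match: entries with 3-digit millisecond durations
2. Scan each log entry for the pattern
3. Count matches: 5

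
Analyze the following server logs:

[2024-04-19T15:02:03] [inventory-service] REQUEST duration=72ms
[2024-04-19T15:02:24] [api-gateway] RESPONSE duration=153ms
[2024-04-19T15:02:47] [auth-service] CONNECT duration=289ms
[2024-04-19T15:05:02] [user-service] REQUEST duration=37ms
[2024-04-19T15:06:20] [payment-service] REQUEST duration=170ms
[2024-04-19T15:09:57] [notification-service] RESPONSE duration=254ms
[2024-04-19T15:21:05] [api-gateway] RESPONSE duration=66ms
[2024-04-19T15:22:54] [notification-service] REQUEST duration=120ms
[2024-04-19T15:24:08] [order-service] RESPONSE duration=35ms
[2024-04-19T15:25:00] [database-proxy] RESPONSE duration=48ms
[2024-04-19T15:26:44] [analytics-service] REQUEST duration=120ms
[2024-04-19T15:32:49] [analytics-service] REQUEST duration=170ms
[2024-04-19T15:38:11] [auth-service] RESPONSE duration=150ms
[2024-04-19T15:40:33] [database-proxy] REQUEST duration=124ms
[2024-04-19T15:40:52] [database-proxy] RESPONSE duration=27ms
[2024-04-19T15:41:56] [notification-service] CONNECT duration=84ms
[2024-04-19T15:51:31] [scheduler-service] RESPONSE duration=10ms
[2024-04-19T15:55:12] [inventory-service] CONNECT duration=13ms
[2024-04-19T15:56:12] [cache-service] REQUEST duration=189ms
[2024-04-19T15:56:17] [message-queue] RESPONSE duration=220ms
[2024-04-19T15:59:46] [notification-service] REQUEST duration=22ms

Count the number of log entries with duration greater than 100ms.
11

To count timeouts:

1. Threshold: 100ms
2. Extract duration from each log entry
3. Count entries where duration > 100
4. Timeout count: 11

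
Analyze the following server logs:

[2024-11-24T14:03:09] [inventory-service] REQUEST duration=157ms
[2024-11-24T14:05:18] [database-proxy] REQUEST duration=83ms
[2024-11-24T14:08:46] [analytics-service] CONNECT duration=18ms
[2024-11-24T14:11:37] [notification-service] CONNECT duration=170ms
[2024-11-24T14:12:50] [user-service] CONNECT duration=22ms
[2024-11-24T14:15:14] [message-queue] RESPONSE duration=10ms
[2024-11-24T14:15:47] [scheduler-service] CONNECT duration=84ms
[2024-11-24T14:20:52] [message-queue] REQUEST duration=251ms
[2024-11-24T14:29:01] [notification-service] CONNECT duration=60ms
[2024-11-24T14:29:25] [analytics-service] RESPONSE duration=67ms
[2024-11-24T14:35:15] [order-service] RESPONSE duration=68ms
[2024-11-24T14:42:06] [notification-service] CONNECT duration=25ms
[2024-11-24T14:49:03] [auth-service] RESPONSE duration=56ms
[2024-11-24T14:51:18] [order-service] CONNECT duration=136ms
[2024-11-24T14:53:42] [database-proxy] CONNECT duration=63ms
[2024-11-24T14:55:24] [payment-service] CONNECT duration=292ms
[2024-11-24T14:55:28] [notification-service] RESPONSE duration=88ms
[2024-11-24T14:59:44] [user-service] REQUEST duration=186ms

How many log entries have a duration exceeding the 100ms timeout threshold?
6

To count timeouts:

1. Threshold: 100ms
2. Extract duration from each log entry
3. Count entries where duration > 100
4. Timeout count: 6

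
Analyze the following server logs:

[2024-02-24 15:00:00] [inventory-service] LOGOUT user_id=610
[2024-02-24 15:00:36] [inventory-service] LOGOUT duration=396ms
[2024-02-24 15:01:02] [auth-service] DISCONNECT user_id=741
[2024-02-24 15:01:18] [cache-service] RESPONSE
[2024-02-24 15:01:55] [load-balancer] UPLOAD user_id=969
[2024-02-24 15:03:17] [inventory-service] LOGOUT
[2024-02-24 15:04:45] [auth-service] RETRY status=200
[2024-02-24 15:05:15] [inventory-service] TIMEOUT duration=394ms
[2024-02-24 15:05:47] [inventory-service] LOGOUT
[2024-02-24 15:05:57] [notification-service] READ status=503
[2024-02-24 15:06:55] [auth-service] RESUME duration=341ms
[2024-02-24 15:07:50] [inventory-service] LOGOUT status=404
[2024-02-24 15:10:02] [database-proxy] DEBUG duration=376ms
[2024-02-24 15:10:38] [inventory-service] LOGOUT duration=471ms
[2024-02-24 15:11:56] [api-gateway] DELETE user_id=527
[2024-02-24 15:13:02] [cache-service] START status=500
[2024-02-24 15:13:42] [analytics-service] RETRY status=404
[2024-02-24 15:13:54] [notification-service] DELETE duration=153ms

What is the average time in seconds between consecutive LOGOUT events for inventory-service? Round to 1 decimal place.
127.6

To calculate average interval:

1. Find all LOGOUT events for inventory-service in order
2. Calculate time gaps between consecutive events
3. Compute mean of gaps: 638 / 5 = 127.6 seconds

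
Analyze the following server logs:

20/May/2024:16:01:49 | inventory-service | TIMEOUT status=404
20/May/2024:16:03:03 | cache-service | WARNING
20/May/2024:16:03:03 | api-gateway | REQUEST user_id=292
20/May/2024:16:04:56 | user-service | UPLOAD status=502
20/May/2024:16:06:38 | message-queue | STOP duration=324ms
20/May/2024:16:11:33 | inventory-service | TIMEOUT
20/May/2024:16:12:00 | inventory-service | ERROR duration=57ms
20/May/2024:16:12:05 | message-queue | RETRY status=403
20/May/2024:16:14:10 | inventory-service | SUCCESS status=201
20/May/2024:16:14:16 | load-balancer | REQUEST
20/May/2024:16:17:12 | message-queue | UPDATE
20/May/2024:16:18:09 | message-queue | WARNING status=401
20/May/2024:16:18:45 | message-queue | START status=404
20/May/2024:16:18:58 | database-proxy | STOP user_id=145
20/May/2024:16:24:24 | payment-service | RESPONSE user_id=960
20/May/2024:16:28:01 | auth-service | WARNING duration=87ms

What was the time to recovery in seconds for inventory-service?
130

To calculate recovery time:

1. Find ERROR event for inventory-service: 20/May/2024:16:12:00
2. Find next SUCCESS event for inventory-service: 20/May/2024:16:14:10
3. Recovery time: 20/May/2024:16:14:10 - 20/May/2024:16:12:00 = 130 seconds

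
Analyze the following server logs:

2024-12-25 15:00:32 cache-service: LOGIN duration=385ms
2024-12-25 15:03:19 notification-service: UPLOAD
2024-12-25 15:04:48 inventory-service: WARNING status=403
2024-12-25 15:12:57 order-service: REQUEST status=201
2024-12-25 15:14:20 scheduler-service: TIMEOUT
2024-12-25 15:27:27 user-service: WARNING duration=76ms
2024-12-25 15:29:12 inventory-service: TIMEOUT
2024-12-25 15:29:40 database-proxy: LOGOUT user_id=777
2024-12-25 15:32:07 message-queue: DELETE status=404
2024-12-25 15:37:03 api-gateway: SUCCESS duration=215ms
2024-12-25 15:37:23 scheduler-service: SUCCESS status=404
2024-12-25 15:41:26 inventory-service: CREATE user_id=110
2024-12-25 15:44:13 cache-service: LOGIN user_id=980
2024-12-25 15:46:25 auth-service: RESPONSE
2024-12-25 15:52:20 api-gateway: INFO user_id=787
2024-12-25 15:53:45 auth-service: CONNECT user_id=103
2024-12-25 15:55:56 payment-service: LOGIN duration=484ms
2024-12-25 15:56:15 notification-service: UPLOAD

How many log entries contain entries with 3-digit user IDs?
5

To find matching entries:

1. Pattern to match: entries with 3-digit user IDs
2. Scan each log entry for the pattern
3. Count matches: 5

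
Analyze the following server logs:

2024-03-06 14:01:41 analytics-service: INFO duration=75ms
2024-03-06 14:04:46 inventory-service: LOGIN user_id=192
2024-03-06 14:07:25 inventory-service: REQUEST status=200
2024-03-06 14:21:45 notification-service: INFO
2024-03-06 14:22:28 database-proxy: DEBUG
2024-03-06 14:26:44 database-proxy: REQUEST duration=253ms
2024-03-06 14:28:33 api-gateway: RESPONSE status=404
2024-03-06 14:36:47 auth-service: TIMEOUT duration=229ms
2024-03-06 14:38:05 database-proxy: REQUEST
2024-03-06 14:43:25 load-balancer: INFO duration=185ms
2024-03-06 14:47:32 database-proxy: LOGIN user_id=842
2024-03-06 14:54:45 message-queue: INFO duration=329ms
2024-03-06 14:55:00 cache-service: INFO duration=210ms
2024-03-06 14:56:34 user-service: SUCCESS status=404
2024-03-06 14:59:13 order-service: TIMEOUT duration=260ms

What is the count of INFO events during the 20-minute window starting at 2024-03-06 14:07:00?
1

To count events in the time window:

1. Window boundaries: 2024-03-06 14:07:00 to 2024-03-06 14:27:00
2. Filter for INFO events within this window
3. Count matching events: 1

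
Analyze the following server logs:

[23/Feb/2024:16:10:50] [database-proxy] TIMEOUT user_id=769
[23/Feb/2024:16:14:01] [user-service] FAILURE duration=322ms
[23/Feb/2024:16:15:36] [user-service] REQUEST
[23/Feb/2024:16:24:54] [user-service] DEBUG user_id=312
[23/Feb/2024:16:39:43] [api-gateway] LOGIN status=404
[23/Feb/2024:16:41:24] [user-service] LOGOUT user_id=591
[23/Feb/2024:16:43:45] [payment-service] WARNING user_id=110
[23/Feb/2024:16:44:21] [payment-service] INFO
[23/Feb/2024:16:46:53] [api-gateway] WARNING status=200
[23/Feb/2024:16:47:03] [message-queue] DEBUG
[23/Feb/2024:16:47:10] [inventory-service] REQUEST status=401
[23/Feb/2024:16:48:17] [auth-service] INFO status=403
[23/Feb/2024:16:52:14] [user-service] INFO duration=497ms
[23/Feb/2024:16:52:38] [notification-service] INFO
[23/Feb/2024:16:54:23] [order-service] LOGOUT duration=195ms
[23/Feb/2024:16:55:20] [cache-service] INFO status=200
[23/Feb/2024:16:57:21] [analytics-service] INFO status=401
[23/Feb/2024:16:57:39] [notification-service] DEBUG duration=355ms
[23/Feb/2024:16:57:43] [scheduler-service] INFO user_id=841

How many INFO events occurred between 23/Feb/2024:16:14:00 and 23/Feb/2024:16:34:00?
0

To count events in the time window:

1. Window boundaries: 23/Feb/2024:16:14:00 to 23/Feb/2024:16:34:00
2. Filter for INFO events within this window
3. Count matching events: 0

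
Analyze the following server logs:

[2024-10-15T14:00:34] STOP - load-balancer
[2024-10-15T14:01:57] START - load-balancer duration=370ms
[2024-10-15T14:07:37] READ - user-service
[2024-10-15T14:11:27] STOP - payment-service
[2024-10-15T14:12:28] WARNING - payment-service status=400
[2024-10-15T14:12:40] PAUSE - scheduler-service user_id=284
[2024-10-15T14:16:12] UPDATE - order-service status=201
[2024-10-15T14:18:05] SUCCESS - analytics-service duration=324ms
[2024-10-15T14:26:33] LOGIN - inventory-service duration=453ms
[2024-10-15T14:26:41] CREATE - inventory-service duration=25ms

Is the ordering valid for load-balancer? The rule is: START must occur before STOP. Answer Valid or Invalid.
Invalid

To validate ordering:

1. Required order: START → STOP
2. Rule: START must occur before STOP
3. Check actual order of events for load-balancer
4. Result: Invalid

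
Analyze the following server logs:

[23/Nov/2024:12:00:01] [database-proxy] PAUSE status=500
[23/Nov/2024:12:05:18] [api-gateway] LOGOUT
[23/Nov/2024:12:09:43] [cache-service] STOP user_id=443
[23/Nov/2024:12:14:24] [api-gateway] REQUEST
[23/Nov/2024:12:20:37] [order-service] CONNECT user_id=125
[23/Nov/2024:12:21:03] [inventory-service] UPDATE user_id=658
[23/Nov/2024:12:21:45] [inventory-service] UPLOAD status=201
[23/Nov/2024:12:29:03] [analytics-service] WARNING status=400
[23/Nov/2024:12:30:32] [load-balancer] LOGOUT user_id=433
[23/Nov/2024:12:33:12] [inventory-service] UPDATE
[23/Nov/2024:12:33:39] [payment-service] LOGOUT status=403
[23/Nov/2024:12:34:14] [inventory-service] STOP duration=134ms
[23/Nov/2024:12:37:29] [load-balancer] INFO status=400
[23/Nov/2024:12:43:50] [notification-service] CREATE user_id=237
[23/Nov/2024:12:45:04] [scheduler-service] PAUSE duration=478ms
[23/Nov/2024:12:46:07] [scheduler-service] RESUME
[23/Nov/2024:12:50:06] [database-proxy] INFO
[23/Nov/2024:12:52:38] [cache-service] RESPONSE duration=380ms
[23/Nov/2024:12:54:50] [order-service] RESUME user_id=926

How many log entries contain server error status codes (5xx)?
1

To find matching entries:

1. Pattern to match: server error status codes (5xx)
2. Scan each log entry for the pattern
3. Count matches: 1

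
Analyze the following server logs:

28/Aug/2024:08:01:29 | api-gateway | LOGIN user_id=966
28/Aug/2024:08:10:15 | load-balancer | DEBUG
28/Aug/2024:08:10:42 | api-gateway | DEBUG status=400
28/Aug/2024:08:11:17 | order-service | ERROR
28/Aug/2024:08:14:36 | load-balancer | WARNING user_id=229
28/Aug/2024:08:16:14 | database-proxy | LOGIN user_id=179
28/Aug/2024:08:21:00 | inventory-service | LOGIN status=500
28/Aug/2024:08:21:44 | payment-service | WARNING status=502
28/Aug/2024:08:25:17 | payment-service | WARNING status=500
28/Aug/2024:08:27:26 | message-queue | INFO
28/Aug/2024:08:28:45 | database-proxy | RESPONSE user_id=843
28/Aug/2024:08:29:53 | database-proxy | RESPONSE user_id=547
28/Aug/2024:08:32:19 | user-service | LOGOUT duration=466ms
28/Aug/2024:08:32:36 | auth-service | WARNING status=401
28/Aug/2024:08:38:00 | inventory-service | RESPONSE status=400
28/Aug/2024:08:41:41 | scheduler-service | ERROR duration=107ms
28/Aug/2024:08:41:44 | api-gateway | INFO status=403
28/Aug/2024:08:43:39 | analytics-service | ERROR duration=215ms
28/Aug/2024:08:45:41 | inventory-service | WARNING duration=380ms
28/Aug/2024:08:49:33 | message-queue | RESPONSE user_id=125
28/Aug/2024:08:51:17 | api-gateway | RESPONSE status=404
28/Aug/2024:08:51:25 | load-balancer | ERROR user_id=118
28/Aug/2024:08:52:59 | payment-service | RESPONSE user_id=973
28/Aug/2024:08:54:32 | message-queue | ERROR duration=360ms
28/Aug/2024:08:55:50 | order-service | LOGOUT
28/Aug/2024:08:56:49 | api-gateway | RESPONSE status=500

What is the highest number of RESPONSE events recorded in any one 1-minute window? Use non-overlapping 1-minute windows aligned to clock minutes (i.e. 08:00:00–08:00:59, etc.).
1

To find the burst window:

1. Divide the log period into non-overlapping 1-minute windows starting at 08:00
2. Count RESPONSE events in each window
3. Find the window with maximum count
4. Maximum events in a window: 1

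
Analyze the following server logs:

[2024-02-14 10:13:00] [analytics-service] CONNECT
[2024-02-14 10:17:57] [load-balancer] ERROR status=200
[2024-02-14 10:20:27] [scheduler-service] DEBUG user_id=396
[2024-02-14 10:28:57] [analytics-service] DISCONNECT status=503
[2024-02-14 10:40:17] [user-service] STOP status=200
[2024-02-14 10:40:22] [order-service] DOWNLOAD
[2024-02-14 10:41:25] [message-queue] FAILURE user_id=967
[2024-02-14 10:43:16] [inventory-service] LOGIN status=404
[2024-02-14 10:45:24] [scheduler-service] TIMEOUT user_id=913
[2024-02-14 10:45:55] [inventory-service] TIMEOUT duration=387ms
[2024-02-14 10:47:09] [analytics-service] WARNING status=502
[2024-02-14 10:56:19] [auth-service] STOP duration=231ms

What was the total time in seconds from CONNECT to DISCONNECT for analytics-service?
957

To calculate state duration:

1. Find CONNECT event for analytics-service: 2024-02-14 10:13:00
2. Find DISCONNECT event for analytics-service: 2024-02-14 10:28:57
3. Calculate duration: 2024-02-14 10:28:57 - 2024-02-14 10:13:00 = 957 seconds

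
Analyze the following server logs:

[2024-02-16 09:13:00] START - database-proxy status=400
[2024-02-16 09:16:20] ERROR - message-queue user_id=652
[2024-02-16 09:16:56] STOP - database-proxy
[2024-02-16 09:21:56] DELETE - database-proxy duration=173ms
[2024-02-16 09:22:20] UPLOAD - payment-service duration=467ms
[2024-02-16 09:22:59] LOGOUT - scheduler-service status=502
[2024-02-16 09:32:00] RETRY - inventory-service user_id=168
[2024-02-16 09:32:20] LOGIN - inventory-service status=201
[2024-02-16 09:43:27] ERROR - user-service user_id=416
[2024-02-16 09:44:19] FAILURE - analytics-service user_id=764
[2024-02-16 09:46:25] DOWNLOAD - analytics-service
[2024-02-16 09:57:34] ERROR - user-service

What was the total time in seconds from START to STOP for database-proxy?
236

To calculate state duration:

1. Find START event for database-proxy: 2024-02-16 09:13:00
2. Find STOP event for database-proxy: 2024-02-16 09:16:56
3. Calculate duration: 2024-02-16 09:16:56 - 2024-02-16 09:13:00 = 236 seconds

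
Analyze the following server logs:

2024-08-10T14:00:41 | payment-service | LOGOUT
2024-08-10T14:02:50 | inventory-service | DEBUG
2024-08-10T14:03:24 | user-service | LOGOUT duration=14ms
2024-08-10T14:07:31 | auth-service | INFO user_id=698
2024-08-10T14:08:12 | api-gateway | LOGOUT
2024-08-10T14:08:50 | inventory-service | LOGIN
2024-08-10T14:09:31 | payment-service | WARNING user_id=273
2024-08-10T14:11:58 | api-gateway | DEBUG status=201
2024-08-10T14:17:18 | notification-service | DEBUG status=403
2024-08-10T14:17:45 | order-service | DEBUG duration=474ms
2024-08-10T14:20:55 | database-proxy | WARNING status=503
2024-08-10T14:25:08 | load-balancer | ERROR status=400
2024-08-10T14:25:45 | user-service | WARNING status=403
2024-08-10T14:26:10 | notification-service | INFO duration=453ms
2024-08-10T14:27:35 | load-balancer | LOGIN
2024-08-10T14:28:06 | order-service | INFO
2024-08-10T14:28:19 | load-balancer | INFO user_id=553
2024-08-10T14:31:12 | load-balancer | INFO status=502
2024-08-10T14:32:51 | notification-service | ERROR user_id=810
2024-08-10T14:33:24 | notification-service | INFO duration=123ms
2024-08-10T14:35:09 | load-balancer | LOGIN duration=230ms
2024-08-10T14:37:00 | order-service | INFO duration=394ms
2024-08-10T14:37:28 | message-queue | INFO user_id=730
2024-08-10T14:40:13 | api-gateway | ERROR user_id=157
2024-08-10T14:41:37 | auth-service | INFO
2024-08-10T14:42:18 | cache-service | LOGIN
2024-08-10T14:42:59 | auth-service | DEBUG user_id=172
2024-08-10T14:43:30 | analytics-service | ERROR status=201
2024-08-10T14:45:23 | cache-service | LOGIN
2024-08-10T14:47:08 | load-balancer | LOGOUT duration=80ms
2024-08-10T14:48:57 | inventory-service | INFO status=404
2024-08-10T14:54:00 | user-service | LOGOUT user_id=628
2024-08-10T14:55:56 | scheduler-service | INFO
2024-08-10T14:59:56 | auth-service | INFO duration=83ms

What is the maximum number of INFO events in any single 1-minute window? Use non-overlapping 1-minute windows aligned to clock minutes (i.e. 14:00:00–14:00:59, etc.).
2

To find the burst window:

1. Divide the log period into non-overlapping 1-minute windows starting at 14:00
2. Count INFO events in each window
3. Find the window with maximum count
4. Maximum events in a window: 2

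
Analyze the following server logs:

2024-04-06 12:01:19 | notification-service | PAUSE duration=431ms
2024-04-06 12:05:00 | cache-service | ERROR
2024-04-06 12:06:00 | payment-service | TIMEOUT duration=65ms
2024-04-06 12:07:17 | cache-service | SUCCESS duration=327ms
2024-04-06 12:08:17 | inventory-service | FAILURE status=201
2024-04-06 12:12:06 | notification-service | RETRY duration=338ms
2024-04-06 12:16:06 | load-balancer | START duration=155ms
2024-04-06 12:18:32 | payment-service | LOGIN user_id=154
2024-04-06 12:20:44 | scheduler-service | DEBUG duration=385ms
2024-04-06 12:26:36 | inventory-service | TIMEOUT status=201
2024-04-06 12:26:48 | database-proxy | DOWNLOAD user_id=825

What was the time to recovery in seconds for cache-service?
137

To calculate recovery time:

1. Find ERROR event for cache-service: 2024-04-06 12:05:00
2. Find next SUCCESS event for cache-service: 2024-04-06 12:07:17
3. Recovery time: 2024-04-06 12:07:17 - 2024-04-06 12:05:00 = 137 seconds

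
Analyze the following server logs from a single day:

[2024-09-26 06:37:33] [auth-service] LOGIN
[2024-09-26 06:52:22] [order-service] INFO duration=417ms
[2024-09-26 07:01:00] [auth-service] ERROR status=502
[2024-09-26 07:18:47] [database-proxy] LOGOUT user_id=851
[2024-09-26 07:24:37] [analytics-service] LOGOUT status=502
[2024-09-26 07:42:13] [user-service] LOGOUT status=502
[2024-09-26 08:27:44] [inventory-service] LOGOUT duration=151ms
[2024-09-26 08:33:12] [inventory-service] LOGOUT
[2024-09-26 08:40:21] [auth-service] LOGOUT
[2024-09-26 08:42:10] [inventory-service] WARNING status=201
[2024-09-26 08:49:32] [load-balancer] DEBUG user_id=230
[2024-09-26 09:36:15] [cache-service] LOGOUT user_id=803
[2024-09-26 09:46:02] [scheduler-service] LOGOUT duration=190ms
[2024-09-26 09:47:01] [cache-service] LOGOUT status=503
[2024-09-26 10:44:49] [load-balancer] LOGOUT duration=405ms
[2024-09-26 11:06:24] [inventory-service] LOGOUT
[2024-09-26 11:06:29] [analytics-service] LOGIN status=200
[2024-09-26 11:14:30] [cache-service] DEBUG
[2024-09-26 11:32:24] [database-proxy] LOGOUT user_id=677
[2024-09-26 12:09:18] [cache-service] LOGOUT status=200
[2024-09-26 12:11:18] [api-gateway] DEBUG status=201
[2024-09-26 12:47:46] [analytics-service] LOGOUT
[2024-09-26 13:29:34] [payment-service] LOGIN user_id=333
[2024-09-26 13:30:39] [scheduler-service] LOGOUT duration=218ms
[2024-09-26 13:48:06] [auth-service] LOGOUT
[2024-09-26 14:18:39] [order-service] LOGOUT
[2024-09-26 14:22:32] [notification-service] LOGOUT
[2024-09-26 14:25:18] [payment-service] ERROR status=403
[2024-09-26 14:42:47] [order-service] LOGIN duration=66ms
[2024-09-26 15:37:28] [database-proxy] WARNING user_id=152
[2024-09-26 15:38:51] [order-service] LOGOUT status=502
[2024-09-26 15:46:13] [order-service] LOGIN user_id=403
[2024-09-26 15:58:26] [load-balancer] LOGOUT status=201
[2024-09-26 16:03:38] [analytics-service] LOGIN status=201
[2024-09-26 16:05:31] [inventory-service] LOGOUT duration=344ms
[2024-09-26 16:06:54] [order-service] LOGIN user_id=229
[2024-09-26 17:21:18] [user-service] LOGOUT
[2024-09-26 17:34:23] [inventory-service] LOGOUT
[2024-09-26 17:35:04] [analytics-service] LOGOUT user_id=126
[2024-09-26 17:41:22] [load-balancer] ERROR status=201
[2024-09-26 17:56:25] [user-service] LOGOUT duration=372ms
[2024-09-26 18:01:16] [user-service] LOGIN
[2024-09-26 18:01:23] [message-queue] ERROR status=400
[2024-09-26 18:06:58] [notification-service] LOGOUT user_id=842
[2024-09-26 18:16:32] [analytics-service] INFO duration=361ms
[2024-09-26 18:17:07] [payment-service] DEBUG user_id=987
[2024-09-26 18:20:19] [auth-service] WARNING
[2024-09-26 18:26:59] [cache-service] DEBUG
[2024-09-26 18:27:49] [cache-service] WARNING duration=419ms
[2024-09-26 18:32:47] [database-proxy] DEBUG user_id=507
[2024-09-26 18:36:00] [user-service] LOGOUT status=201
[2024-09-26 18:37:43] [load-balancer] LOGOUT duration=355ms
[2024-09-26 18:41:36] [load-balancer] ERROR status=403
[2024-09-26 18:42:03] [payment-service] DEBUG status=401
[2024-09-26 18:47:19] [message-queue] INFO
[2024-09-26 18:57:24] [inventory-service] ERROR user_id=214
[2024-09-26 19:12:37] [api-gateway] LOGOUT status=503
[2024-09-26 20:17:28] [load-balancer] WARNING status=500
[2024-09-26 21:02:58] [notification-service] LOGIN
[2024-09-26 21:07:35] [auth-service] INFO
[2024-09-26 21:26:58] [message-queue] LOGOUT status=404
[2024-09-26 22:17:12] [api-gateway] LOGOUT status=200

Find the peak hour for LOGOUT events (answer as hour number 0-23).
17

To find the peak hour:

1. Group all LOGOUT events by hour
2. Count events in each hour
3. Find hour with maximum count
4. Peak hour: 17 (with 4 events)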